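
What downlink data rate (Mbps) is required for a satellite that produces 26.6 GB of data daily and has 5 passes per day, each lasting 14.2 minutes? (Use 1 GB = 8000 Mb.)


total contact time = 5 * 14.2 * 60 = 4260.0000 s
data = 26.6 GB = 212800.0000 Mb
rate = 212800.0000 / 4260.0000 = 49.9531 Mbps

49.9531 Mbps


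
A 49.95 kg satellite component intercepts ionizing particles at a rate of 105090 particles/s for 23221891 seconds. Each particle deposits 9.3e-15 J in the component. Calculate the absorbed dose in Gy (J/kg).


Total energy deposited = rate * time * E_per
  = 105090 * 23221891 * 9.3e-15 = 0.02269561 J
Dose = E_total / mass = 0.02269561 / 49.95
Dose = 4.5436663e-04 Gy

4.5437e-04 Gy


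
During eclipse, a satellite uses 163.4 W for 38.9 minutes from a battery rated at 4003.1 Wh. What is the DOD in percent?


E_used = P * t / 60 = 163.4 * 38.9 / 60 = 105.9377 Wh
DOD = E_used / E_total * 100 = 105.9377 / 4003.1 * 100
DOD = 2.6464 %

2.6464 %


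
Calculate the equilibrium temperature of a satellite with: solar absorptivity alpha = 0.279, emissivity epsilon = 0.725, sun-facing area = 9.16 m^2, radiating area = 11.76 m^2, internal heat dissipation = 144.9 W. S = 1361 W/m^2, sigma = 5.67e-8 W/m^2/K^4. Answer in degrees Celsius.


Numerator = alpha*S*A_sun + Q_int = 0.279*1361*9.16 + 144.9 = 3623.1260 W
Denominator = eps*sigma*A_rad = 0.725*5.67e-8*11.76 = 4.834242e-07 W/K^4
T^4 = 7.4947138e+09 K^4
T = 294.2312 K = 21.0812 C

21.0812 degrees Celsius


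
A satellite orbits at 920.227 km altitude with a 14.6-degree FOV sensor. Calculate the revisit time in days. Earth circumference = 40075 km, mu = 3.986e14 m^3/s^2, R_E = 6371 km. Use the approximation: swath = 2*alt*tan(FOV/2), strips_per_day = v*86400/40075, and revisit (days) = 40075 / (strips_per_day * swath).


swath = 2*920.227*tan(0.127409) = 235.7676 km
v = sqrt(mu/r) = 7393.8109 m/s = 7.3938 km/s
strips/day = v*86400/40075 = 7.3938*86400/40075 = 15.9407
coverage/day = strips * swath = 15.9407 * 235.7676 = 3758.3105 km
revisit = 40075 / 3758.3105 = 10.6630 days

10.6630 days


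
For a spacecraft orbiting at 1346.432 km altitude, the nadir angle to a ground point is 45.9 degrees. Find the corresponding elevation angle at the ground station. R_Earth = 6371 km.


r = R_E + alt = 7717.4320 km
Law of sines in the satellite / Earth-center / ground-point triangle:
  sin(nadir)/R_E = sin(90 + el)/r  =>  cos(el) = (r/R_E)*sin(nadir)
cos(el) = (7717.4320 / 6371.0000) * sin(45.9 deg) = 0.8698934
el = arccos(0.8698934) = 29.5537 deg
(Earth-central angle = 90 - nadir - el = 14.5463 deg)

29.5537 degrees


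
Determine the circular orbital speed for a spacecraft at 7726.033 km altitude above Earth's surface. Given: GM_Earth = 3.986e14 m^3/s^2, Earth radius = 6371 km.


r = R_E + alt = 6371.0 + 7726.033 = 14097.0330 km = 1.4097033e+07 m
v = sqrt(mu/r) = sqrt(3.986e14 / 1.4097033e+07) = 5317.4668 m/s = 5.3175 km/s

5.3175 km/s


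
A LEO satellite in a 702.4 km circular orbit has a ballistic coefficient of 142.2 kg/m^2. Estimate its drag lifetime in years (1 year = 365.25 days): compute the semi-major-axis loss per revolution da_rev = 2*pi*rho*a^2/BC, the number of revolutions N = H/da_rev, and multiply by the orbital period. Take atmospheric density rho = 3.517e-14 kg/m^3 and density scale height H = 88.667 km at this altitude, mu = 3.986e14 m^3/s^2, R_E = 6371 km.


a = R_E + alt = 7073.4000 km = 7.0734e+06 m
da_rev = 2*pi*rho*a^2/BC = 2*pi*3.517e-14*(7.0734e+06)^2/142.2 = 0.0777515537 m per revolution
N = H/da_rev = 88667.0000 m / 0.0777515537 m = 1.1403888e+06 revolutions
P = 2*pi*sqrt(a^3/mu) = 5920.4341 s
lifetime = N*P = 1.1403888e+06 * 5920.4341 = 6.7515966e+09 s = 78143.4793 days
years = 78143.4793 / 365.25 = 213.9452 years

213.9452 years


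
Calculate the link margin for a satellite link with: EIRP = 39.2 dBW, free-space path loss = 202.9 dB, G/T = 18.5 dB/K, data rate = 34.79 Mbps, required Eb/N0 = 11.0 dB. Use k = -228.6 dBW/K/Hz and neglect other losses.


C/N0 = EIRP - FSPL + G/T - k = 39.2 - 202.9 + 18.5 - (-228.6)
C/N0 = 83.4000 dB-Hz
R_b = 34.79 Mbps = 3.479e+07 bps -> 10*log10(R_b) = 75.4145 dB-Hz
Eb/N0 = C/N0 - 10*log10(R_b) = 83.4000 - 75.4145 = 7.9855 dB
Margin = Eb/N0 - Eb/N0_req = 7.9855 - 11.0 = -3.0145 dB (negative margin: link does not close)

-3.0145 dB


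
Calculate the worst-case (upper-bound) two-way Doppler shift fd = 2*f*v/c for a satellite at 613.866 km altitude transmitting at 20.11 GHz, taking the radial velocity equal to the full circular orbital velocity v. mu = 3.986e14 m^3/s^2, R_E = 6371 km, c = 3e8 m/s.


r = 6.984866e+06 m
v = sqrt(mu/r) = 7554.2196 m/s (worst-case radial velocity)
f = 20.11 GHz = 2.011e+10 Hz
fd = 2*f*v/c = 2*2.011e+10*7554.2196/3.0e+08
fd = 1.012769e+06 Hz

1.0128e+06 Hz


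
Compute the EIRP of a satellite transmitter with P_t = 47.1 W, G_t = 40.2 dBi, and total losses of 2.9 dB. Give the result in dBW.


Pt = 47.1 W = 16.7302 dBW
EIRP = Pt_dBW + Gt - losses = 16.7302 + 40.2 - 2.9 = 54.0302 dBW

54.0302 dBW


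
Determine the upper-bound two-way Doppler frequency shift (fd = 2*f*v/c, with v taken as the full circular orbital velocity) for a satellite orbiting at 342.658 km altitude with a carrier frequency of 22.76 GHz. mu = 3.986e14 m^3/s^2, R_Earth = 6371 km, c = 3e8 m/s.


r = 6.713658e+06 m
v = sqrt(mu/r) = 7705.2909 m/s (worst-case radial velocity)
f = 22.76 GHz = 2.276e+10 Hz
fd = 2*f*v/c = 2*2.276e+10*7705.2909/3.0e+08
fd = 1.1691495e+06 Hz

1.1691e+06 Hz


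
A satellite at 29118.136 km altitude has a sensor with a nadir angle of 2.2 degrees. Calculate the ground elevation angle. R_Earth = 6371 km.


r = R_E + alt = 35489.1360 km
Law of sines in the satellite / Earth-center / ground-point triangle:
  sin(nadir)/R_E = sin(90 + el)/r  =>  cos(el) = (r/R_E)*sin(nadir)
cos(el) = (35489.1360 / 6371.0000) * sin(2.2 deg) = 0.2138362
el = arccos(0.2138362) = 77.6527 deg
(Earth-central angle = 90 - nadir - el = 10.1473 deg)

77.6527 degrees


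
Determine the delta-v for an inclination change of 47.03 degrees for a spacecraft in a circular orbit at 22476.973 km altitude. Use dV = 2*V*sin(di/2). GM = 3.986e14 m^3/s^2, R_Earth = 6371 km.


r = 28847.9730 km = 2.8847973e+07 m
V = sqrt(mu/r) = 3717.1578 m/s
di = 47.03 deg = 0.8208283 rad
dV = 2*V*sin(di/2) = 2*3717.1578*sin(0.4104142)
dV = 2966.2112 m/s = 2.9662 km/s

2.9662 km/s


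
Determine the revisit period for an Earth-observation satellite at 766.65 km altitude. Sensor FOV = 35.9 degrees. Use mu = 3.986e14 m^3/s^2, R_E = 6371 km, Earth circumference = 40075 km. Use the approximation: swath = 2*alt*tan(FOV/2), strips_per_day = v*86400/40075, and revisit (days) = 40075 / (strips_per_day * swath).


swath = 2*766.65*tan(0.3132866) = 496.7205 km
v = sqrt(mu/r) = 7472.9319 m/s = 7.4729 km/s
strips/day = v*86400/40075 = 7.4729*86400/40075 = 16.1113
coverage/day = strips * swath = 16.1113 * 496.7205 = 8002.8245 km
revisit = 40075 / 8002.8245 = 5.0076 days

5.0076 days


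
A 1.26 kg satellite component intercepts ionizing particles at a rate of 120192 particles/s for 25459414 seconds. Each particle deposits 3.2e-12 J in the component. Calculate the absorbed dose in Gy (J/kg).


Total energy deposited = rate * time * E_per
  = 120192 * 25459414 * 3.2e-12 = 9.7921 J
Dose = E_total / mass = 9.7921 / 1.26
Dose = 7.7715 Gy

7.7715 Gy


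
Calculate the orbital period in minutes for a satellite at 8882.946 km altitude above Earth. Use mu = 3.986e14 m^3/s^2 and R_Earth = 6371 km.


r = 15253.9460 km = 1.5253946e+07 m
T = 2*pi*sqrt(r^3/mu) = 2*pi*sqrt(3.5493319e+21 / 3.986e14)
T = 18749.2771 s = 312.4880 min

312.4880 minutes


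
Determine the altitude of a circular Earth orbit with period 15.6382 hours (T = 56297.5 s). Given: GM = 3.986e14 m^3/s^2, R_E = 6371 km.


T = 56297.5 s
r = (mu*T^2/(4*pi^2))^(1/3) = (3.986e14 * 56297.5^2 / (4*pi^2))^(1/3)
r = 3.1748162e+07 m = 31748.1623 km
alt = r - R_E = 31748.1623 - 6371 = 25377.1623 km

25377.1623 km


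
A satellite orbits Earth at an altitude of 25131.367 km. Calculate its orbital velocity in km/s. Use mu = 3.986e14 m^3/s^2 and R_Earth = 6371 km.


r = R_E + alt = 6371.0 + 25131.367 = 31502.3670 km = 3.1502367e+07 m
v = sqrt(mu/r) = sqrt(3.986e14 / 3.1502367e+07) = 3557.1080 m/s = 3.5571 km/s

3.5571 km/s


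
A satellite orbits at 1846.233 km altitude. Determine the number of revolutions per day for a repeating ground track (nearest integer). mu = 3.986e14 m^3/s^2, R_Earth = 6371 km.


r = 8.217233e+06 m
T = 2*pi*sqrt(r^3/mu) = 7413.0960 s = 123.5516 min
revs/day = 1440 / 123.5516 = 11.6550
Rounded: 12 revolutions per day

12 revolutions per day


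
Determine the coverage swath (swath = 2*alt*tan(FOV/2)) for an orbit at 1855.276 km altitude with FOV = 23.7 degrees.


FOV = 23.7 deg = 0.413643 rad
swath = 2 * alt * tan(FOV/2) = 2 * 1855.276 * tan(0.2068215)
swath = 2 * 1855.276 * 0.2098218
swath = 778.5547 km

778.5547 km


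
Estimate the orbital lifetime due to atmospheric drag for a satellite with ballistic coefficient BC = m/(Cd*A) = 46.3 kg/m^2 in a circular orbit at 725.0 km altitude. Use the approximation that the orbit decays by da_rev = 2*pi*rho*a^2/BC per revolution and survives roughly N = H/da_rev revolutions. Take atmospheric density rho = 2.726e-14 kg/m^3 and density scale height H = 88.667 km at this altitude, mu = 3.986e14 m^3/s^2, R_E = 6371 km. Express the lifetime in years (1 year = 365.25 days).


a = R_E + alt = 7096.0000 km = 7.096e+06 m
da_rev = 2*pi*rho*a^2/BC = 2*pi*2.726e-14*(7.096e+06)^2/46.3 = 0.186273872 m per revolution
N = H/da_rev = 88667.0000 m / 0.186273872 m = 476003.4190 revolutions
P = 2*pi*sqrt(a^3/mu) = 5948.8310 s
lifetime = N*P = 476003.4190 * 5948.8310 = 2.8316639e+09 s = 32773.8877 days
years = 32773.8877 / 365.25 = 89.7300 years

89.7300 years


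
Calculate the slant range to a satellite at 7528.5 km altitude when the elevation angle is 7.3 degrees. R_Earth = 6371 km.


h = 7528.5 km, el = 7.3 deg
d = -R_E*sin(el) + sqrt((R_E*sin(el))^2 + 2*R_E*h + h^2)
d = -6371.0000*sin(0.127409) + sqrt((6371.0000*0.1270646)^2 + 2*6371.0000*7528.5 + 7528.5^2)
d = 11570.3662 km

11570.3662 km


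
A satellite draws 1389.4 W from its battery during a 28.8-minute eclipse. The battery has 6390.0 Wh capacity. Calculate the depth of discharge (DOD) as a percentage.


E_used = P * t / 60 = 1389.4 * 28.8 / 60 = 666.9120 Wh
DOD = E_used / E_total * 100 = 666.9120 / 6390.0 * 100
DOD = 10.4368 %

10.4368 %


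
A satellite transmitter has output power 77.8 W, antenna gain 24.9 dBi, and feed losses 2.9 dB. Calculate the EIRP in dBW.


Pt = 77.8 W = 18.9098 dBW
EIRP = Pt_dBW + Gt - losses = 18.9098 + 24.9 - 2.9 = 40.9098 dBW

40.9098 dBW


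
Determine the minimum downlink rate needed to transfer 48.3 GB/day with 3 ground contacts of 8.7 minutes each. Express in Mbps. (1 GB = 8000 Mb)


total contact time = 3 * 8.7 * 60 = 1566.0000 s
data = 48.3 GB = 386400.0000 Mb
rate = 386400.0000 / 1566.0000 = 246.7433 Mbps

246.7433 Mbps


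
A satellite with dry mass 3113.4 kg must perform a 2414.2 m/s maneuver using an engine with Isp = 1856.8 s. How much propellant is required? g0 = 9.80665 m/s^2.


ve = Isp * g0 = 1856.8 * 9.80665 = 18208.987720 m/s
mass ratio = exp(dv/ve) = exp(2414.2/18208.987720) = 1.14177364
m_prop = m_dry * (mr - 1) = 3113.4 * (1.14177364 - 1)
m_prop = 441.3981 kg

441.3981 kg


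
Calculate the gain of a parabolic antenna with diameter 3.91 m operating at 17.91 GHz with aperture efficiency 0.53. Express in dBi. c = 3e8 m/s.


lambda = c/f = 3e8 / 1.791e+10 = 0.01675042 m
G = eta*(pi*D/lambda)^2 = 0.53*(pi*3.91/0.01675042)^2
G = 285021.6120 (linear)
G = 10*log10(285021.6120) = 54.5488 dBi

54.5488 dBi


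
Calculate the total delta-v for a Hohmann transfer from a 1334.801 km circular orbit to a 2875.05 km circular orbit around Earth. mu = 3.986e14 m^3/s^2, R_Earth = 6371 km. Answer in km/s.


r1 = 7705.8010 km = 7.705801e+06 m
r2 = 9246.0500 km = 9.24605e+06 m
dv1 = sqrt(mu/r1)*(sqrt(2*r2/(r1+r2)) - 1) = 319.6382 m/s
dv2 = sqrt(mu/r2)*(1 - sqrt(2*r1/(r1+r2))) = 305.3891 m/s
total dv = |dv1| + |dv2| = 319.6382 + 305.3891 = 625.0273 m/s = 0.6250273 km/s

0.6250 km/s


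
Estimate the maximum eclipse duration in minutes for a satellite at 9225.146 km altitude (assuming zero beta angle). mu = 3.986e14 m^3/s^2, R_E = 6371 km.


r = 15596.1460 km
T = 323.0620 min
Eclipse fraction = arcsin(R_E/r)/pi = arcsin(6371.0000/15596.1460)/pi
= arcsin(0.4084984)/pi = 0.1339474
Eclipse duration = 0.1339474 * 323.0620 = 43.2733 min

43.2733 minutes


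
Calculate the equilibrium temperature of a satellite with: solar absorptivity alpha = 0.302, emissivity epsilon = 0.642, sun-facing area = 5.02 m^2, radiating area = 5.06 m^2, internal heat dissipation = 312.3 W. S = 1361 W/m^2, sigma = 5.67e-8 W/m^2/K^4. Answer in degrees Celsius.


Numerator = alpha*S*A_sun + Q_int = 0.302*1361*5.02 + 312.3 = 2375.6304 W
Denominator = eps*sigma*A_rad = 0.642*5.67e-8*5.06 = 1.8419108e-07 W/K^4
T^4 = 1.2897641e+10 K^4
T = 336.9982 K = 63.8482 C

63.8482 degrees Celsius


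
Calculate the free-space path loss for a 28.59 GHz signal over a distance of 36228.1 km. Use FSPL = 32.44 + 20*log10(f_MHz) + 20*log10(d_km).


f = 28.59 GHz = 28590.0000 MHz
d = 36228.1 km
FSPL = 32.44 + 20*log10(28590.0000) + 20*log10(36228.1)
FSPL = 32.44 + 89.1243 + 91.1809
FSPL = 212.7452 dB

212.7452 dB


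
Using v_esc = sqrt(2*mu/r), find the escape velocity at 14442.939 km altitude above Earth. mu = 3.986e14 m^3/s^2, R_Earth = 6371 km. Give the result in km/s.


r = 6371.0 + 14442.939 = 20813.9390 km = 2.0813939e+07 m
v_esc = sqrt(2*mu/r) = sqrt(2*3.986e14 / 2.0813939e+07)
v_esc = 6188.8008 m/s = 6.1888 km/s

6.1888 km/s


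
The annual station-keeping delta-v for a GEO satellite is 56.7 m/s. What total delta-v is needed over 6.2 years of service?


dV = rate * years = 56.7 * 6.2
dV = 351.5400 m/s

351.5400 m/s


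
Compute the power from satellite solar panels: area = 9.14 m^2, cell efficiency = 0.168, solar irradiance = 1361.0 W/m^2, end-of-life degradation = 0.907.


P = area * eta * S * degradation
P = 9.14 * 0.168 * 1361.0 * 0.907
P = 1895.4873 W

1895.4873 W


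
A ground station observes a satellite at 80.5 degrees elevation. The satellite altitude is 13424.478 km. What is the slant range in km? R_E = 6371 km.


h = 13424.478 km, el = 80.5 deg
d = -R_E*sin(el) + sqrt((R_E*sin(el))^2 + 2*R_E*h + h^2)
d = -6371.0000*sin(1.4050) + sqrt((6371.0000*0.9862856)^2 + 2*6371.0000*13424.478 + 13424.478^2)
d = 13483.9048 km

13483.9048 km


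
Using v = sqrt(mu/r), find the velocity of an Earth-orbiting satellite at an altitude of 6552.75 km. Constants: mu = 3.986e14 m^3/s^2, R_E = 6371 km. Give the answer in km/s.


r = R_E + alt = 6371.0 + 6552.75 = 12923.7500 km = 1.292375e+07 m
v = sqrt(mu/r) = sqrt(3.986e14 / 1.292375e+07) = 5553.5971 m/s = 5.5536 km/s

5.5536 km/s


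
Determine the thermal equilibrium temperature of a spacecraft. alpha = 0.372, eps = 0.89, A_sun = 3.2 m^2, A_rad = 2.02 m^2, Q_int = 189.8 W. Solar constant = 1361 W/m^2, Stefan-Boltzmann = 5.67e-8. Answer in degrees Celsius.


Numerator = alpha*S*A_sun + Q_int = 0.372*1361*3.2 + 189.8 = 1809.9344 W
Denominator = eps*sigma*A_rad = 0.89*5.67e-8*2.02 = 1.0193526e-07 W/K^4
T^4 = 1.7755725e+10 K^4
T = 365.0351 K = 91.8851 C

91.8851 degrees Celsius


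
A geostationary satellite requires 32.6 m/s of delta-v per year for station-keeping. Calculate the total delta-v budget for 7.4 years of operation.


dV = rate * years = 32.6 * 7.4
dV = 241.2400 m/s

241.2400 m/s


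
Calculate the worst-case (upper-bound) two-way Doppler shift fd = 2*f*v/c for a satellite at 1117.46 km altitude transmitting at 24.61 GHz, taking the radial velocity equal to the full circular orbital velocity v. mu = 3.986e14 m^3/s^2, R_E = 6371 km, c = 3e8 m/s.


r = 7.48846e+06 m
v = sqrt(mu/r) = 7295.7911 m/s (worst-case radial velocity)
f = 24.61 GHz = 2.461e+10 Hz
fd = 2*f*v/c = 2*2.461e+10*7295.7911/3.0e+08
fd = 1.1969961e+06 Hz

1.1970e+06 Hz


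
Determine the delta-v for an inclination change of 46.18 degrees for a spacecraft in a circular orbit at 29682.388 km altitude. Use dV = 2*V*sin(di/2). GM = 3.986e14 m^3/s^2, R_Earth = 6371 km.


r = 36053.3880 km = 3.6053388e+07 m
V = sqrt(mu/r) = 3325.0303 m/s
di = 46.18 deg = 0.805993 rad
dV = 2*V*sin(di/2) = 2*3325.0303*sin(0.4029965)
dV = 2607.9980 m/s = 2.6080 km/s

2.6080 km/s


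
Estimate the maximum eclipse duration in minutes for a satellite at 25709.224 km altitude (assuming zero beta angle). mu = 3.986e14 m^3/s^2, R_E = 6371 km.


r = 32080.2240 km
T = 953.0508 min
Eclipse fraction = arcsin(R_E/r)/pi = arcsin(6371.0000/32080.2240)/pi
= arcsin(0.1985959)/pi = 0.06363812
Eclipse duration = 0.06363812 * 953.0508 = 60.6504 min

60.6504 minutes


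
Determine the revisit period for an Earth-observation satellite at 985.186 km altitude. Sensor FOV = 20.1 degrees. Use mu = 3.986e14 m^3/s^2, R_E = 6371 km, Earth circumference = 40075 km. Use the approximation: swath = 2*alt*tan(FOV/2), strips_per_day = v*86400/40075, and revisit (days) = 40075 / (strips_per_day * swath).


swath = 2*985.186*tan(0.1754056) = 349.2030 km
v = sqrt(mu/r) = 7361.0929 m/s = 7.3611 km/s
strips/day = v*86400/40075 = 7.3611*86400/40075 = 15.8702
coverage/day = strips * swath = 15.8702 * 349.2030 = 5541.9221 km
revisit = 40075 / 5541.9221 = 7.2312 days

7.2312 days


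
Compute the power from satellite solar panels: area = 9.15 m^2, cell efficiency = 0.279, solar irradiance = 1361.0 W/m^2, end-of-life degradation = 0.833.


P = area * eta * S * degradation
P = 9.15 * 0.279 * 1361.0 * 0.833
P = 2894.1992 W

2894.1992 W


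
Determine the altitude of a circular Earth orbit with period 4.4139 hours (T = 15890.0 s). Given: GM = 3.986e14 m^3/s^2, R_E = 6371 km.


T = 15890.0 s
r = (mu*T^2/(4*pi^2))^(1/3) = (3.986e14 * 15890.0^2 / (4*pi^2))^(1/3)
r = 1.3660768e+07 m = 13660.7680 km
alt = r - R_E = 13660.7680 - 6371 = 7289.7680 km

7289.7680 km


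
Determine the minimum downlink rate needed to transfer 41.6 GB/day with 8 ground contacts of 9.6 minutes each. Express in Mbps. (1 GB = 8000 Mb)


total contact time = 8 * 9.6 * 60 = 4608.0000 s
data = 41.6 GB = 332800.0000 Mb
rate = 332800.0000 / 4608.0000 = 72.2222 Mbps

72.2222 Mbps


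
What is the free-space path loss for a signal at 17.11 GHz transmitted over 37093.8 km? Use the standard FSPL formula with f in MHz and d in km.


f = 17.11 GHz = 17110.0000 MHz
d = 37093.8 km
FSPL = 32.44 + 20*log10(17110.0000) + 20*log10(37093.8)
FSPL = 32.44 + 84.6650 + 91.3860
FSPL = 208.4910 dB

208.4910 dB


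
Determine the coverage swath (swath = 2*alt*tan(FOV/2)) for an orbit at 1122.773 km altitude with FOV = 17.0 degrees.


FOV = 17.0 deg = 0.296706 rad
swath = 2 * alt * tan(FOV/2) = 2 * 1122.773 * tan(0.148353)
swath = 2 * 1122.773 * 0.149451
swath = 335.5991 km

335.5991 km


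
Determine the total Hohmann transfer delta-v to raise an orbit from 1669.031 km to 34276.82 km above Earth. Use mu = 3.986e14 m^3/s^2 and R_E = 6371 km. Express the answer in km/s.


r1 = 8040.0310 km = 8.040031e+06 m
r2 = 40647.8200 km = 4.064782e+07 m
dv1 = sqrt(mu/r1)*(sqrt(2*r2/(r1+r2)) - 1) = 2057.2716 m/s
dv2 = sqrt(mu/r2)*(1 - sqrt(2*r1/(r1+r2))) = 1331.8513 m/s
total dv = |dv1| + |dv2| = 2057.2716 + 1331.8513 = 3389.1229 m/s = 3.3891 km/s

3.3891 km/s


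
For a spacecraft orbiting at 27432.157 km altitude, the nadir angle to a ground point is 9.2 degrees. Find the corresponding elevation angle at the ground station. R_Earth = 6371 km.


r = R_E + alt = 33803.1570 km
Law of sines in the satellite / Earth-center / ground-point triangle:
  sin(nadir)/R_E = sin(90 + el)/r  =>  cos(el) = (r/R_E)*sin(nadir)
cos(el) = (33803.1570 / 6371.0000) * sin(9.2 deg) = 0.8482952
el = arccos(0.8482952) = 31.9733 deg
(Earth-central angle = 90 - nadir - el = 48.8267 deg)

31.9733 degrees


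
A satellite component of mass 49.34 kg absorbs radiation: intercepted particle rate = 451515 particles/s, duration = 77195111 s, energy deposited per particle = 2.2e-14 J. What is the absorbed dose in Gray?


Total energy deposited = rate * time * E_per
  = 451515 * 77195111 * 2.2e-14 = 0.7668045 J
Dose = E_total / mass = 0.7668045 / 49.34
Dose = 0.01554123 Gy

0.0155 Gy


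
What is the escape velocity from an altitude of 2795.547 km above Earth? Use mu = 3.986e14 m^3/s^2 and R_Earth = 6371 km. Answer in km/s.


r = 6371.0 + 2795.547 = 9166.5470 km = 9.166547e+06 m
v_esc = sqrt(2*mu/r) = sqrt(2*3.986e14 / 9.166547e+06)
v_esc = 9325.6854 m/s = 9.3257 km/s

9.3257 km/s


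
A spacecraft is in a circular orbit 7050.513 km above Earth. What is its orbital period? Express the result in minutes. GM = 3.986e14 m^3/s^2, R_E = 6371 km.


r = 13421.5130 km = 1.3421513e+07 m
T = 2*pi*sqrt(r^3/mu) = 2*pi*sqrt(2.4177112e+21 / 3.986e14)
T = 15474.3864 s = 257.9064 min

257.9064 minutes


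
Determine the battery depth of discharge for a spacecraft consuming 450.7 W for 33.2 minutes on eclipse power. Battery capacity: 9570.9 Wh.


E_used = P * t / 60 = 450.7 * 33.2 / 60 = 249.3873 Wh
DOD = E_used / E_total * 100 = 249.3873 / 9570.9 * 100
DOD = 2.6057 %

2.6057 %


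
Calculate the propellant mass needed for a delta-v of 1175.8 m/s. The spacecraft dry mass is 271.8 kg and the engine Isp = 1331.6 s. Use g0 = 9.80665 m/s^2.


ve = Isp * g0 = 1331.6 * 9.80665 = 13058.535140 m/s
mass ratio = exp(dv/ve) = exp(1175.8/13058.535140) = 1.09421885
m_prop = m_dry * (mr - 1) = 271.8 * (1.09421885 - 1)
m_prop = 25.6087 kg

25.6087 kg


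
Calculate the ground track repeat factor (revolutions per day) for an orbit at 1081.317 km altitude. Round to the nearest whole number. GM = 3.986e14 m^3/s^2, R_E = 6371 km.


r = 7.452317e+06 m
T = 2*pi*sqrt(r^3/mu) = 6402.4796 s = 106.7080 min
revs/day = 1440 / 106.7080 = 13.4948
Rounded: 13 revolutions per day

13 revolutions per day


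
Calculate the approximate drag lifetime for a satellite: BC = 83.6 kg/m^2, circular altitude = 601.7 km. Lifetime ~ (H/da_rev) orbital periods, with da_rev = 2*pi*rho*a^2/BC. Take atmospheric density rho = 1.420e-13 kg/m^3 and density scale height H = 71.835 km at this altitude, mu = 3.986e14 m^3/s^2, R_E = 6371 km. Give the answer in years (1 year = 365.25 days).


a = R_E + alt = 6972.7000 km = 6.9727e+06 m
da_rev = 2*pi*rho*a^2/BC = 2*pi*1.420e-13*(6.9727e+06)^2/83.6 = 0.518876373 m per revolution
N = H/da_rev = 71835.0000 m / 0.518876373 m = 138443.3822 revolutions
P = 2*pi*sqrt(a^3/mu) = 5794.4563 s
lifetime = N*P = 138443.3822 * 5794.4563 = 8.0220413e+08 s = 9284.7700 days
years = 9284.7700 / 365.25 = 25.4203 years

25.4203 years


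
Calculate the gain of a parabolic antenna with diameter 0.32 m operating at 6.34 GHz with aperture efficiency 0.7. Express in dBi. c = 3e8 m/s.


lambda = c/f = 3e8 / 6.34e+09 = 0.04731861 m
G = eta*(pi*D/lambda)^2 = 0.7*(pi*0.32/0.04731861)^2
G = 315.9612 (linear)
G = 10*log10(315.9612) = 24.9963 dBi

24.9963 dBi


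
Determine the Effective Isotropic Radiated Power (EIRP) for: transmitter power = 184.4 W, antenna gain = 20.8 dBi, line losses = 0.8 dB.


Pt = 184.4 W = 22.6576 dBW
EIRP = Pt_dBW + Gt - losses = 22.6576 + 20.8 - 0.8 = 42.6576 dBW

42.6576 dBW


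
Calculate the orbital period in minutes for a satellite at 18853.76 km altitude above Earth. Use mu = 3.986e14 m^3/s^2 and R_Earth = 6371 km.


r = 25224.7600 km = 2.522476e+07 m
T = 2*pi*sqrt(r^3/mu) = 2*pi*sqrt(1.6050225e+22 / 3.986e14)
T = 39870.5095 s = 664.5085 min

664.5085 minutes


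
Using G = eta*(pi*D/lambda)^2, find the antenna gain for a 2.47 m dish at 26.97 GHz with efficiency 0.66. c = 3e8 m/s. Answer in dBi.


lambda = c/f = 3e8 / 2.697e+10 = 0.01112347 m
G = eta*(pi*D/lambda)^2 = 0.66*(pi*2.47/0.01112347)^2
G = 321186.2693 (linear)
G = 10*log10(321186.2693) = 55.0676 dBi

55.0676 dBi


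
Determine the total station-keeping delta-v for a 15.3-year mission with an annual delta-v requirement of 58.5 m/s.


dV = rate * years = 58.5 * 15.3
dV = 895.0500 m/s

895.0500 m/s


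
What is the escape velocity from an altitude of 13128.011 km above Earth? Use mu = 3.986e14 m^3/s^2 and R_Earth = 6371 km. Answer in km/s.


r = 6371.0 + 13128.011 = 19499.0110 km = 1.9499011e+07 m
v_esc = sqrt(2*mu/r) = sqrt(2*3.986e14 / 1.9499011e+07)
v_esc = 6394.0695 m/s = 6.3941 km/s

6.3941 km/s


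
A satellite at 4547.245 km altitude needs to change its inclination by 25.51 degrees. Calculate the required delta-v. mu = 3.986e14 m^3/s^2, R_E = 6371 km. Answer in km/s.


r = 10918.2450 km = 1.0918245e+07 m
V = sqrt(mu/r) = 6042.1601 m/s
di = 25.51 deg = 0.4452335 rad
dV = 2*V*sin(di/2) = 2*6042.1601*sin(0.2226167)
dV = 2668.0070 m/s = 2.6680 km/s

2.6680 km/s


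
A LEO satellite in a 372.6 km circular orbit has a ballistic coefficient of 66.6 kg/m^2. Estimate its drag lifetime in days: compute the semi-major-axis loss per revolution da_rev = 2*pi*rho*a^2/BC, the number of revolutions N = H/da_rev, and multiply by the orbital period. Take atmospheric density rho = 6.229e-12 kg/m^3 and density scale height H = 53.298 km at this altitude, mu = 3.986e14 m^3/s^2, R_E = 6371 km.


a = R_E + alt = 6743.6000 km = 6.7436e+06 m
da_rev = 2*pi*rho*a^2/BC = 2*pi*6.229e-12*(6.7436e+06)^2/66.6 = 26.724376 m per revolution
N = H/da_rev = 53298.0000 m / 26.724376 m = 1994.3590 revolutions
P = 2*pi*sqrt(a^3/mu) = 5511.2349 s
lifetime = N*P = 1994.3590 * 5511.2349 = 1.0991381e+07 s = 127.2151 days

127.2151 days


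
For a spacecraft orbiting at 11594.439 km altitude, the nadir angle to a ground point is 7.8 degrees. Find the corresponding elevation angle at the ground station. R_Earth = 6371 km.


r = R_E + alt = 17965.4390 km
Law of sines in the satellite / Earth-center / ground-point triangle:
  sin(nadir)/R_E = sin(90 + el)/r  =>  cos(el) = (r/R_E)*sin(nadir)
cos(el) = (17965.4390 / 6371.0000) * sin(7.8 deg) = 0.3827013
el = arccos(0.3827013) = 67.4989 deg
(Earth-central angle = 90 - nadir - el = 14.7011 deg)

67.4989 degrees


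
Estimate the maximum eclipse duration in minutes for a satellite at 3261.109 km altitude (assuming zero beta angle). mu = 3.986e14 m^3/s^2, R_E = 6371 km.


r = 9632.1090 km
T = 156.7986 min
Eclipse fraction = arcsin(R_E/r)/pi = arcsin(6371.0000/9632.1090)/pi
= arcsin(0.6614335)/pi = 0.2300516
Eclipse duration = 0.2300516 * 156.7986 = 36.0718 min

36.0718 minutes


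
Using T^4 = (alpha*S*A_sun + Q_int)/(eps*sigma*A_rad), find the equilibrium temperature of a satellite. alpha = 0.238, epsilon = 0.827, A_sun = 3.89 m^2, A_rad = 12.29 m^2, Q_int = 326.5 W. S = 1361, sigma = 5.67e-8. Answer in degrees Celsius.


Numerator = alpha*S*A_sun + Q_int = 0.238*1361*3.89 + 326.5 = 1586.5410 W
Denominator = eps*sigma*A_rad = 0.827*5.67e-8*12.29 = 5.7628916e-07 W/K^4
T^4 = 2.7530294e+09 K^4
T = 229.0618 K = -44.0882 C

-44.0882 degrees Celsius


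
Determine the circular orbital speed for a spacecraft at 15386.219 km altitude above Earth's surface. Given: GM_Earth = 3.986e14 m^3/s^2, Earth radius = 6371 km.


r = R_E + alt = 6371.0 + 15386.219 = 21757.2190 km = 2.1757219e+07 m
v = sqrt(mu/r) = sqrt(3.986e14 / 2.1757219e+07) = 4280.2285 m/s = 4.2802 km/s

4.2802 km/s


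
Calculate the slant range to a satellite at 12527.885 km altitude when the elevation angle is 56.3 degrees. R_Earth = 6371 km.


h = 12527.885 km, el = 56.3 deg
d = -R_E*sin(el) + sqrt((R_E*sin(el))^2 + 2*R_E*h + h^2)
d = -6371.0000*sin(0.9826204) + sqrt((6371.0000*0.8319541)^2 + 2*6371.0000*12527.885 + 12527.885^2)
d = 13264.9708 km

13264.9708 km


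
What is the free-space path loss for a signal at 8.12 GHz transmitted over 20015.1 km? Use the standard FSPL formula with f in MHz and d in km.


f = 8.12 GHz = 8120.0000 MHz
d = 20015.1 km
FSPL = 32.44 + 20*log10(8120.0000) + 20*log10(20015.1)
FSPL = 32.44 + 78.1911 + 86.0272
FSPL = 196.6583 dB

196.6583 dB


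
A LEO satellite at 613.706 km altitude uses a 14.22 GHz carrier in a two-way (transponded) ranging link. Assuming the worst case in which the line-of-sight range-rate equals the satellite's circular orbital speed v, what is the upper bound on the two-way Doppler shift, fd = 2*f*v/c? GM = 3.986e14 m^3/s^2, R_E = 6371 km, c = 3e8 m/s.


r = 6.984706e+06 m
v = sqrt(mu/r) = 7554.3062 m/s (worst-case radial velocity)
f = 14.22 GHz = 1.422e+10 Hz
fd = 2*f*v/c = 2*1.422e+10*7554.3062/3.0e+08
fd = 716148.2240 Hz

716148.2240 Hz


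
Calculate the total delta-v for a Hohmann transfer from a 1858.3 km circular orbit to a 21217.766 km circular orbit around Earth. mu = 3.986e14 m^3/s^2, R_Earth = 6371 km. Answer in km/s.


r1 = 8229.3000 km = 8.2293e+06 m
r2 = 27588.7660 km = 2.7588766e+07 m
dv1 = sqrt(mu/r1)*(sqrt(2*r2/(r1+r2)) - 1) = 1678.4341 m/s
dv2 = sqrt(mu/r2)*(1 - sqrt(2*r1/(r1+r2))) = 1224.4354 m/s
total dv = |dv1| + |dv2| = 1678.4341 + 1224.4354 = 2902.8695 m/s = 2.9029 km/s

2.9029 km/s


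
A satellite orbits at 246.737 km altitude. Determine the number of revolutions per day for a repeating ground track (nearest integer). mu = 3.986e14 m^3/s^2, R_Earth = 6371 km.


r = 6.617737e+06 m
T = 2*pi*sqrt(r^3/mu) = 5357.6640 s = 89.2944 min
revs/day = 1440 / 89.2944 = 16.1264
Rounded: 16 revolutions per day

16 revolutions per day


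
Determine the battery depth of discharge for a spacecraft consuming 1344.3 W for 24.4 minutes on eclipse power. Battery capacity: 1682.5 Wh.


E_used = P * t / 60 = 1344.3 * 24.4 / 60 = 546.6820 Wh
DOD = E_used / E_total * 100 = 546.6820 / 1682.5 * 100
DOD = 32.4922 %

32.4922 %


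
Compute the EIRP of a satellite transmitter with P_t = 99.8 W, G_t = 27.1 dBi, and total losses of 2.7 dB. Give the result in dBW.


Pt = 99.8 W = 19.9913 dBW
EIRP = Pt_dBW + Gt - losses = 19.9913 + 27.1 - 2.7 = 44.3913 dBW

44.3913 dBW


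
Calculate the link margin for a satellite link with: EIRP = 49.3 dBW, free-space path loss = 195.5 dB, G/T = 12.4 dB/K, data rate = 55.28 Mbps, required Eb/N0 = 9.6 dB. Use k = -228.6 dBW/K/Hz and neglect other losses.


C/N0 = EIRP - FSPL + G/T - k = 49.3 - 195.5 + 12.4 - (-228.6)
C/N0 = 94.8000 dB-Hz
R_b = 55.28 Mbps = 5.528e+07 bps -> 10*log10(R_b) = 77.4257 dB-Hz
Eb/N0 = C/N0 - 10*log10(R_b) = 94.8000 - 77.4257 = 17.3743 dB
Margin = Eb/N0 - Eb/N0_req = 17.3743 - 9.6 = 7.7743 dB (link closes)

7.7743 dB


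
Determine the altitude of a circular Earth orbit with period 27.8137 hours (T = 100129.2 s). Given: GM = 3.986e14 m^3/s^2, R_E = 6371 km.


T = 100129.2 s
r = (mu*T^2/(4*pi^2))^(1/3) = (3.986e14 * 100129.2^2 / (4*pi^2))^(1/3)
r = 4.6605054e+07 m = 46605.0541 km
alt = r - R_E = 46605.0541 - 6371 = 40234.0541 km

40234.0541 km


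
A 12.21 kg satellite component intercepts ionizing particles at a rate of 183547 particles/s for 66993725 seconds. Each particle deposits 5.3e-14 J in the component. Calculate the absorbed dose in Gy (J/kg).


Total energy deposited = rate * time * E_per
  = 183547 * 66993725 * 5.3e-14 = 0.6517144 J
Dose = E_total / mass = 0.6517144 / 12.21
Dose = 0.05337546 Gy

0.0534 Gy


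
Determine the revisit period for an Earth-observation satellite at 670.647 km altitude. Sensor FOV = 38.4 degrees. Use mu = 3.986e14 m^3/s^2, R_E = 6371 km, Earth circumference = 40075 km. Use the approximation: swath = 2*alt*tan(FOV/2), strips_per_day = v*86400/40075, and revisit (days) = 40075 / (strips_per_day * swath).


swath = 2*670.647*tan(0.3351032) = 467.0880 km
v = sqrt(mu/r) = 7523.7009 m/s = 7.5237 km/s
strips/day = v*86400/40075 = 7.5237*86400/40075 = 16.2208
coverage/day = strips * swath = 16.2208 * 467.0880 = 7576.5315 km
revisit = 40075 / 7576.5315 = 5.2894 days

5.2894 days


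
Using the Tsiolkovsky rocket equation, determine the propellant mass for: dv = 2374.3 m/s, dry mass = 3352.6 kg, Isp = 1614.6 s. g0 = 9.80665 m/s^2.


ve = Isp * g0 = 1614.6 * 9.80665 = 15833.817090 m/s
mass ratio = exp(dv/ve) = exp(2374.3/15833.817090) = 1.16177756
m_prop = m_dry * (mr - 1) = 3352.6 * (1.16177756 - 1)
m_prop = 542.3754 kg

542.3754 kg


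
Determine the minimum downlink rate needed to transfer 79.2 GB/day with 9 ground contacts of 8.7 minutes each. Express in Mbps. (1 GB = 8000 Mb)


total contact time = 9 * 8.7 * 60 = 4698.0000 s
data = 79.2 GB = 633600.0000 Mb
rate = 633600.0000 / 4698.0000 = 134.8659 Mbps

134.8659 Mbps


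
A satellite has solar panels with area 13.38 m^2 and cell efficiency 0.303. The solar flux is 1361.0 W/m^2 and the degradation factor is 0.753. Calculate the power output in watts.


P = area * eta * S * degradation
P = 13.38 * 0.303 * 1361.0 * 0.753
P = 4154.8165 W

4154.8165 W


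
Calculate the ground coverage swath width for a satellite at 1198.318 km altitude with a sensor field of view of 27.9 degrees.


FOV = 27.9 deg = 0.4869469 rad
swath = 2 * alt * tan(FOV/2) = 2 * 1198.318 * tan(0.2434734)
swath = 2 * 1198.318 * 0.2484013
swath = 595.3275 km

595.3275 km


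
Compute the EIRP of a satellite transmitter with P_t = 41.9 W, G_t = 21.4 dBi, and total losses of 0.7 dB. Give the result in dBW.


Pt = 41.9 W = 16.2221 dBW
EIRP = Pt_dBW + Gt - losses = 16.2221 + 21.4 - 0.7 = 36.9221 dBW

36.9221 dBW


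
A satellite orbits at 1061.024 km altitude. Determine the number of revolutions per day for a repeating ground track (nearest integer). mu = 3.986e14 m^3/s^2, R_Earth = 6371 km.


r = 7.432024e+06 m
T = 2*pi*sqrt(r^3/mu) = 6376.3460 s = 106.2724 min
revs/day = 1440 / 106.2724 = 13.5501
Rounded: 14 revolutions per day

14 revolutions per day


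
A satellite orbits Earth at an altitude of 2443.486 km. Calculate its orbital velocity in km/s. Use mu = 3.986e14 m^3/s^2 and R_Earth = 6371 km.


r = R_E + alt = 6371.0 + 2443.486 = 8814.4860 km = 8.814486e+06 m
v = sqrt(mu/r) = sqrt(3.986e14 / 8.814486e+06) = 6724.6572 m/s = 6.7247 km/s

6.7247 km/s


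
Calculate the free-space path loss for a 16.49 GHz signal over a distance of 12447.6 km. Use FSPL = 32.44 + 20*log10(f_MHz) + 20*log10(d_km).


f = 16.49 GHz = 16490.0000 MHz
d = 12447.6 km
FSPL = 32.44 + 20*log10(16490.0000) + 20*log10(12447.6)
FSPL = 32.44 + 84.3444 + 81.9017
FSPL = 198.6861 dB

198.6861 dB


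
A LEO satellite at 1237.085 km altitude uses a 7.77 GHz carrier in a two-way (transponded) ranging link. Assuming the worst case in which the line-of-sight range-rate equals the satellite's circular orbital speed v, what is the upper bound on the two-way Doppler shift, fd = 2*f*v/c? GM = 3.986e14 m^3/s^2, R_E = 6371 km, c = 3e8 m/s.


r = 7.608085e+06 m
v = sqrt(mu/r) = 7238.2065 m/s (worst-case radial velocity)
f = 7.77 GHz = 7.77e+09 Hz
fd = 2*f*v/c = 2*7.77e+09*7238.2065/3.0e+08
fd = 374939.0968 Hz

374939.0968 Hz


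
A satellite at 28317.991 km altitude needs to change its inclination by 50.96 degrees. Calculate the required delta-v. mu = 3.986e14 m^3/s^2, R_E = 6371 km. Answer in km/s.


r = 34688.9910 km = 3.4688991e+07 m
V = sqrt(mu/r) = 3389.7901 m/s
di = 50.96 deg = 0.8894198 rad
dV = 2*V*sin(di/2) = 2*3389.7901*sin(0.4447099)
dV = 2916.5484 m/s = 2.9165 km/s

2.9165 km/s


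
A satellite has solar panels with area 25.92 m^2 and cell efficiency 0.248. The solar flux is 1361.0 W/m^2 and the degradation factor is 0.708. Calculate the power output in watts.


P = area * eta * S * degradation
P = 25.92 * 0.248 * 1361.0 * 0.708
P = 6194.0978 W

6194.0978 W


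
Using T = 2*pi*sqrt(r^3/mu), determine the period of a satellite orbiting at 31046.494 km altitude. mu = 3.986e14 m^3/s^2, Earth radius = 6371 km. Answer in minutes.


r = 37417.4940 km = 3.7417494e+07 m
T = 2*pi*sqrt(r^3/mu) = 2*pi*sqrt(5.2387068e+22 / 3.986e14)
T = 72031.6342 s = 1200.5272 min

1200.5272 minutes


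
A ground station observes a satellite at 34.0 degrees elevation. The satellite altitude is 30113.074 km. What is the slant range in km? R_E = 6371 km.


h = 30113.074 km, el = 34.0 deg
d = -R_E*sin(el) + sqrt((R_E*sin(el))^2 + 2*R_E*h + h^2)
d = -6371.0000*sin(0.5934119) + sqrt((6371.0000*0.5591929)^2 + 2*6371.0000*30113.074 + 30113.074^2)
d = 32537.1086 km

32537.1086 km


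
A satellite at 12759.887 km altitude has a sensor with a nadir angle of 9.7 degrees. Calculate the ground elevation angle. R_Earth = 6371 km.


r = R_E + alt = 19130.8870 km
Law of sines in the satellite / Earth-center / ground-point triangle:
  sin(nadir)/R_E = sin(90 + el)/r  =>  cos(el) = (r/R_E)*sin(nadir)
cos(el) = (19130.8870 / 6371.0000) * sin(9.7 deg) = 0.5059412
el = arccos(0.5059412) = 59.6061 deg
(Earth-central angle = 90 - nadir - el = 20.6939 deg)

59.6061 degrees


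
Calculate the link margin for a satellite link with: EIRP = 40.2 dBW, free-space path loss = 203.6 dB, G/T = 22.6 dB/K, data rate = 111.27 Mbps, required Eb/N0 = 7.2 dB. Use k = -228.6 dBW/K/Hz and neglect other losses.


C/N0 = EIRP - FSPL + G/T - k = 40.2 - 203.6 + 22.6 - (-228.6)
C/N0 = 87.8000 dB-Hz
R_b = 111.27 Mbps = 1.1127e+08 bps -> 10*log10(R_b) = 80.4638 dB-Hz
Eb/N0 = C/N0 - 10*log10(R_b) = 87.8000 - 80.4638 = 7.3362 dB
Margin = Eb/N0 - Eb/N0_req = 7.3362 - 7.2 = 0.1362191 dB (link closes)

0.1362 dB


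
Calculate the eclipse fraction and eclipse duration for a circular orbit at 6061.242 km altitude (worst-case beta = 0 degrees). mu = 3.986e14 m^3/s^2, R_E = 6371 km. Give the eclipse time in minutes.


r = 12432.2420 km
T = 229.9239 min
Eclipse fraction = arcsin(R_E/r)/pi = arcsin(6371.0000/12432.2420)/pi
= arcsin(0.5124578)/pi = 0.1712649
Eclipse duration = 0.1712649 * 229.9239 = 39.3779 min

39.3779 minutes


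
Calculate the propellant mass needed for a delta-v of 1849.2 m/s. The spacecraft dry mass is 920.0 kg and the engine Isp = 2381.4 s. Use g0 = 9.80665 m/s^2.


ve = Isp * g0 = 2381.4 * 9.80665 = 23353.556310 m/s
mass ratio = exp(dv/ve) = exp(1849.2/23353.556310) = 1.08240217
m_prop = m_dry * (mr - 1) = 920.0 * (1.08240217 - 1)
m_prop = 75.8100 kg

75.8100 kg


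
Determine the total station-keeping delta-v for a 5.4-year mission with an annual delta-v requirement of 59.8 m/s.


dV = rate * years = 59.8 * 5.4
dV = 322.9200 m/s

322.9200 m/s


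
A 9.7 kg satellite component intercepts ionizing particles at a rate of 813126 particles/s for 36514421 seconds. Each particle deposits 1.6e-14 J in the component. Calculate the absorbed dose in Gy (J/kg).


Total energy deposited = rate * time * E_per
  = 813126 * 36514421 * 1.6e-14 = 0.4750532 J
Dose = E_total / mass = 0.4750532 / 9.7
Dose = 0.04897456 Gy

0.0490 Gy


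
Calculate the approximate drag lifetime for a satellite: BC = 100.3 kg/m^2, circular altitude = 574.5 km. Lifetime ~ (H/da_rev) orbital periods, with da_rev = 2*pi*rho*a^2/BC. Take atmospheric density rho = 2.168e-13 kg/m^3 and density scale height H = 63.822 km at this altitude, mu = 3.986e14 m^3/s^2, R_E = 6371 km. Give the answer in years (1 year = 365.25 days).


a = R_E + alt = 6945.5000 km = 6.9455e+06 m
da_rev = 2*pi*rho*a^2/BC = 2*pi*2.168e-13*(6.9455e+06)^2/100.3 = 0.655156787 m per revolution
N = H/da_rev = 63822.0000 m / 0.655156787 m = 97414.8498 revolutions
P = 2*pi*sqrt(a^3/mu) = 5760.5837 s
lifetime = N*P = 97414.8498 * 5760.5837 = 5.611664e+08 s = 6494.9815 days
years = 6494.9815 / 365.25 = 17.7823 years

17.7823 years


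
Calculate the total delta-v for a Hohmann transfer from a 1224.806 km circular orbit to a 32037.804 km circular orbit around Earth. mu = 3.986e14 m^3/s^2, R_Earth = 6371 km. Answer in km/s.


r1 = 7595.8060 km = 7.595806e+06 m
r2 = 38408.8040 km = 3.8408804e+07 m
dv1 = sqrt(mu/r1)*(sqrt(2*r2/(r1+r2)) - 1) = 2116.7122 m/s
dv2 = sqrt(mu/r2)*(1 - sqrt(2*r1/(r1+r2))) = 1370.2588 m/s
total dv = |dv1| + |dv2| = 2116.7122 + 1370.2588 = 3486.9711 m/s = 3.4870 km/s

3.4870 km/s


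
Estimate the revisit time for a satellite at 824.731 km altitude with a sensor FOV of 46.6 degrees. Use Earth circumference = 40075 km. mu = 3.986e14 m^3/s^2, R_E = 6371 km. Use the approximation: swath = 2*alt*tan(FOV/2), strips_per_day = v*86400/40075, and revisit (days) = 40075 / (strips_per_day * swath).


swath = 2*824.731*tan(0.4066617) = 710.3706 km
v = sqrt(mu/r) = 7442.7115 m/s = 7.4427 km/s
strips/day = v*86400/40075 = 7.4427*86400/40075 = 16.0462
coverage/day = strips * swath = 16.0462 * 710.3706 = 11398.7271 km
revisit = 40075 / 11398.7271 = 3.5157 days

3.5157 days
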